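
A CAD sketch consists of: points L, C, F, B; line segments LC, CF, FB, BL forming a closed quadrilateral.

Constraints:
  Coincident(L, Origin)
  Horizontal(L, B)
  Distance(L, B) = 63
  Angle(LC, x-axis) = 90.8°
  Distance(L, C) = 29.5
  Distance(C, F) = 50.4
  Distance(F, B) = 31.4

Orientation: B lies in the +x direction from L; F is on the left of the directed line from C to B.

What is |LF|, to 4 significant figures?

57.57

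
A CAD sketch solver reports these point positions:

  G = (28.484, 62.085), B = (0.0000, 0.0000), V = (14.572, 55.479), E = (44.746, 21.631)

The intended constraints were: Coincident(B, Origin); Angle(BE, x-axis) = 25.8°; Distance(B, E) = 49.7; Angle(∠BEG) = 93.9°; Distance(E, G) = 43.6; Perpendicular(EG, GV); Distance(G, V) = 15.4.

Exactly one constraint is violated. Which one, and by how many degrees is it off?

Perpendicular(EG, GV) — off by 3.50°.

B = (0.00, 0.00) ✓; BE at 25.80° ✓; |BE| = 49.70 ✓; ∠BEG = 93.90° ✓; |EG| = 43.60 ✓; ∠(EG, GV) = 93.50° ✗; |GV| = 15.40 ✓.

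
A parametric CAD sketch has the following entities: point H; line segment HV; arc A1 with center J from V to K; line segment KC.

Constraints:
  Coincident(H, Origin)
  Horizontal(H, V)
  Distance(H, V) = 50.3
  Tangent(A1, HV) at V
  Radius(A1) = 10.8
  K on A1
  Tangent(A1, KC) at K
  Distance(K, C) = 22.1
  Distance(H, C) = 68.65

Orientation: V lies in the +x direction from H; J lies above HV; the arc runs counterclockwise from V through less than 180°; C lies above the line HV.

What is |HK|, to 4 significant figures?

62.13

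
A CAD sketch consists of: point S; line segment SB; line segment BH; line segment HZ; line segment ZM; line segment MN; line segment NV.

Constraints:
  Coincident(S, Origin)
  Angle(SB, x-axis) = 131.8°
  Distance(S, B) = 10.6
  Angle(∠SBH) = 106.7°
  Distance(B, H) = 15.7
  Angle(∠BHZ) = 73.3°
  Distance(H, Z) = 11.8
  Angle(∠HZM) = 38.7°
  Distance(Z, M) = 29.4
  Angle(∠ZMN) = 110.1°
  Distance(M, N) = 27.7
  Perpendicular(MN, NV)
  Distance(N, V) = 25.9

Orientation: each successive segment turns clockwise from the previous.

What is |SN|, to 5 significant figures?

51.148

S is at the origin; SB runs at 131.8° with length 10.6, so B = (-7.0652, 7.9020). ∠SBH = 106.7° gives BH at 58.500° from the x-axis; with |BH| = 15.7, H = (1.1380, 21.288). ∠BHZ = 73.3° gives HZ at -48.200° from the x-axis; with |HZ| = 11.8, Z = (9.0031, 12.492). ∠HZM = 38.7° gives ZM at 170.50° from the x-axis; with |ZM| = 29.4, M = (-19.994, 17.344). ∠ZMN = 110.1° gives MN at 100.60° from the x-axis; with |MN| = 27.7, N = (-25.089, 44.572). Then |SN| = |N − S| = 51.148.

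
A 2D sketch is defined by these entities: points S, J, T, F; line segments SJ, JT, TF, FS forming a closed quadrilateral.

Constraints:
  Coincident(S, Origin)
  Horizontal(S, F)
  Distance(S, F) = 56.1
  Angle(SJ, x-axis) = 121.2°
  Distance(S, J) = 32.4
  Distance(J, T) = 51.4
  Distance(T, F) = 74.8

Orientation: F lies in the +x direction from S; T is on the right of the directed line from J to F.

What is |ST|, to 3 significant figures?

27.9

S is at the origin; SF is horizontal with |SF| = 56.1 and F in +x, so F = (56.1, 0). SJ runs at 121.2° with |SJ| = 32.4, so J = (-16.8, 27.7). T is determined by |JT| = 51.4 and |TF| = 74.8 together: it lies at the intersection of circle(J, 51.4) and circle(F, 74.8). With |JF| = 78.0, the foot of the radical line on JF is 20.1 from J and the perpendicular offset is √(51.4² − 20.1²) = 47.3. Taking the right-of-JF solution: T = (-14.9, -23.7).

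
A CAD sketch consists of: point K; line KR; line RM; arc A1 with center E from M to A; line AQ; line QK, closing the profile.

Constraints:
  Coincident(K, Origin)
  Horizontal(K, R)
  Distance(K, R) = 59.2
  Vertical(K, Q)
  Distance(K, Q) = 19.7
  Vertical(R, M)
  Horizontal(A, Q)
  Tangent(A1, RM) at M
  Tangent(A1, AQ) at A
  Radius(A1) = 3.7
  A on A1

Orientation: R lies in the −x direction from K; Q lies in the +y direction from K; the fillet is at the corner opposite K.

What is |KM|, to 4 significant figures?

61.32

K is at the origin; KR is horizontal with |KR| = 59.2 and R on the −x side, so R = (-59.20, 0.000). K and Q share the same x with |KQ| = 19.7 and Q on the +y side, so Q = (0.000, 19.70). The virtual corner opposite K is at (-59.20, 19.70). Since A1 is tangent to RM there, EM ⟂ RM and A1 meets AQ tangentially, so EA is at right angles to AQ, with radius 3.7, so the center E sits 3.7 in from both sides at E = (-55.50, 16.00). That places the tangent points at M = (-59.20, 16.00) on RM and A = (-55.50, 19.70) on AQ. Then |KM| = |M − K| = 61.32.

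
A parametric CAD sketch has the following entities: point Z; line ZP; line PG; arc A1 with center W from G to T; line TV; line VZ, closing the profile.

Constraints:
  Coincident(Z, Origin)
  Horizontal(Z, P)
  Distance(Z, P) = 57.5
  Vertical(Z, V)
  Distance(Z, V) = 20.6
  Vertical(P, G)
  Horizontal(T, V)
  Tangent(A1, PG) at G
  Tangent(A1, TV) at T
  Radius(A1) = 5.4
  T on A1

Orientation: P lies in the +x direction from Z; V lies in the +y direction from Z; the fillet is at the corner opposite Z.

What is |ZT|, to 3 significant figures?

56.0

Z is at the origin; Z and P share the same y with |ZP| = 57.5 and P on the +x side, so P = (57.5, 0.00). Z and V share the same x with |ZV| = 20.6 and V on the +y side, so V = (0.00, 20.6). The virtual corner opposite Z is at (57.5, 20.6). Tangency of A1 to PG means the radius WG is perpendicular to PG and the tangent condition forces WT to be normal to TV, with radius 5.4, so the center W sits 5.4 in from both sides at W = (52.1, 15.2). That places the tangent points at G = (57.5, 15.2) on PG and T = (52.1, 20.6) on TV. Then |ZT| = |T − Z| = 56.0.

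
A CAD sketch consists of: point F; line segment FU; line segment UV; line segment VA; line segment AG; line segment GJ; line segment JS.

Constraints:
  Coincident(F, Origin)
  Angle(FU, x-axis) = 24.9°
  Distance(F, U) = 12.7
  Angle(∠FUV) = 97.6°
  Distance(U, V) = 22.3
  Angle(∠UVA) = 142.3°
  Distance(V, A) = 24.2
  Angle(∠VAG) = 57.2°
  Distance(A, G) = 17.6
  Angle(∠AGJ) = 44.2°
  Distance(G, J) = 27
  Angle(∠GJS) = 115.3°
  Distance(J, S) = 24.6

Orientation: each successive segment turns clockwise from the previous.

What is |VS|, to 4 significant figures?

39.24

∠AGJ = 44.2° gives GJ at 6.200° from the x-axis; with |GJ| = 27.0, J = (34.28, -23.81). ∠GJS = 115.3° gives JS at -58.50° from the x-axis; with |JS| = 24.6, S = (47.13, -44.78). Then |VS| = |S − V| = 39.24.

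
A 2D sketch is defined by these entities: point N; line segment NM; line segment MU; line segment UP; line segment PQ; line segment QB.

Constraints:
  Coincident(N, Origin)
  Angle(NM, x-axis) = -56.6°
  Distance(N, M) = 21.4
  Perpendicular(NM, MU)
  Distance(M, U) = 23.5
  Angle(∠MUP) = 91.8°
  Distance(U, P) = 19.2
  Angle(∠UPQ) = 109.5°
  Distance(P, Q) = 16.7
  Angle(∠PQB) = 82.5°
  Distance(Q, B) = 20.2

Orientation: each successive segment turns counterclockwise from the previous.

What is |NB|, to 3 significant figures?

16.2

∠UPQ = 109.5° gives PQ at -168° from the x-axis; with |PQ| = 16.7, Q = (5.01, 7.92). ∠PQB = 82.5° gives QB at -70.4° from the x-axis; with |QB| = 20.2, B = (11.8, -11.1). Then |NB| = |B − N| = 16.2.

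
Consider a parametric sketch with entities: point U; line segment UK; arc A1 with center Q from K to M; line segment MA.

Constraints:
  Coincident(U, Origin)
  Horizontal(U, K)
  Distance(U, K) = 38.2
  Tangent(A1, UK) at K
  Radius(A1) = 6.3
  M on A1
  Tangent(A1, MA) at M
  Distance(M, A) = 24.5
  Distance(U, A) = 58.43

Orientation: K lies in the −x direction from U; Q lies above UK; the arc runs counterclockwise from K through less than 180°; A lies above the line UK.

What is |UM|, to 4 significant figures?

35.48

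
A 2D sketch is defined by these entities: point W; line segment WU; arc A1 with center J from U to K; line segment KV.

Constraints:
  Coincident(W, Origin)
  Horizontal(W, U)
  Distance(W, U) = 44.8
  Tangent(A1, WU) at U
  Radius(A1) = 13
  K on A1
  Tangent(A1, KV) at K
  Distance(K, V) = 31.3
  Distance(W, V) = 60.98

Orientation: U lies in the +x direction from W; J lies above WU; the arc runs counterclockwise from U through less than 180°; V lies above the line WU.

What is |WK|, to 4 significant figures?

59.28

W is at the origin; W and U share the same y with |WU| = 44.8 and U on the +x side, so U = (44.80, 0.000). Tangency of A1 to WU means the radius JU is perpendicular to WU, so J = U + (0, 13) = (44.80, 13.00). Since JK ⟂ KV (tangency), |JV| = √(13.0² + 31.3²) = 33.89 regardless of where K sits on A1. So V lies on both circle(W, 60.98) and circle(J, 33.89); the above-WU intersection is V = (39.48, 46.47). K is the foot of the tangent from V: K = (55.87, 19.81).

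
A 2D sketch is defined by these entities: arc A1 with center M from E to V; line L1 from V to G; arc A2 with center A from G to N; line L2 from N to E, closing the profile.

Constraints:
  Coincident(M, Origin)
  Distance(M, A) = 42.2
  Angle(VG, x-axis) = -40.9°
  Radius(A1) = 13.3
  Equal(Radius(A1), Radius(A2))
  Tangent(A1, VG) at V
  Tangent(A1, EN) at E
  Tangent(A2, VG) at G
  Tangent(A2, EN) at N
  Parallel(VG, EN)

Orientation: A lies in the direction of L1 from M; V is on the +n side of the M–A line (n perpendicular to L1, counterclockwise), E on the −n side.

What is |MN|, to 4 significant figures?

44.25

Tangency of A1 to both parallel lines with radius 13.3 puts V and E at M ± 13.3·n: V = (8.708, 10.05), E = (-8.708, -10.05). Equal radii place G and N the same way about A: G = A + 13.3·n = (40.61, -17.58), N = A − 13.3·n = (23.19, -37.68). Then |MN| = |N − M| = 44.25.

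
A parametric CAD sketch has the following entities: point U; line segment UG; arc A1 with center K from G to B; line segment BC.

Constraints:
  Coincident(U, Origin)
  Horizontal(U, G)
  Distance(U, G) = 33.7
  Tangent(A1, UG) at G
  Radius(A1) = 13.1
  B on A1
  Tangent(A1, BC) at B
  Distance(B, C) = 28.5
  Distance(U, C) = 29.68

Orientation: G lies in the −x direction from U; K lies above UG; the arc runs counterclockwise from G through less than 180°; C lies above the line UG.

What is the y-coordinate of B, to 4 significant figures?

5.586

Checks: U = (0.00, 0.00) ✓; |KB| = 13.10 ✓; ∠(KB, BC) = 90.00° ✓; |BC| = 28.50 ✓; |UC| = 29.68 ✓.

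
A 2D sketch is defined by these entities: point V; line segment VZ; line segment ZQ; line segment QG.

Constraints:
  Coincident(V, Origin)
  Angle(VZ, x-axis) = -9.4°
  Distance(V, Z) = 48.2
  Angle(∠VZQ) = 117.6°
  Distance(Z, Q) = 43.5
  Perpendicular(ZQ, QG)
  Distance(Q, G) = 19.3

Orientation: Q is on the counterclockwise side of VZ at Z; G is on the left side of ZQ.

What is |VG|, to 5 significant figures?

69.871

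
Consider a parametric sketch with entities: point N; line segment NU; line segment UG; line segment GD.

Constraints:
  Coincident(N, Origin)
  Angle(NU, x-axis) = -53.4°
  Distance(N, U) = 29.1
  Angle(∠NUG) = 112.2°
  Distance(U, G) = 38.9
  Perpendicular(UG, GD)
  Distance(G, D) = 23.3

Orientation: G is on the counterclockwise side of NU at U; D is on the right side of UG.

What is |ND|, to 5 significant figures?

70.809

N is at the origin; NU runs at -53.4° with length 29.1, so U = 29.1·(cos -53.4°, sin -53.4°) = (17.350, -23.362). ∠NUG = 112.2°, so UG runs at -53.4° + (180° − 112.2°) = 14.400° from the x-axis; with |UG| = 38.9, G = U + 38.9·(cos 14.400°, sin 14.400°) = (55.028, -13.688). UG is perpendicular to GD; with |GD| = 23.3 on the right of UG, D = G + 23.3·(0.24869, -0.96858) = (60.823, -36.256). Then |ND| = |D − N| = 70.809.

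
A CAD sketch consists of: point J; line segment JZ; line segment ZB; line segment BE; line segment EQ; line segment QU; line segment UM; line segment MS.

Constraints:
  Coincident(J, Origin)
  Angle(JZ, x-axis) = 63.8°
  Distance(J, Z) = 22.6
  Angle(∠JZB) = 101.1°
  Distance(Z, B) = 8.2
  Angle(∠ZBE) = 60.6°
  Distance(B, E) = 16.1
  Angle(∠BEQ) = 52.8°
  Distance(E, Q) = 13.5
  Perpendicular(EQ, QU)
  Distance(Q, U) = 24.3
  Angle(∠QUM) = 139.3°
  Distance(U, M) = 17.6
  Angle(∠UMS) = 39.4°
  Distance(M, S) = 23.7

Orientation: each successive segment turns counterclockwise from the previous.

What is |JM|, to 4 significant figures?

45.79

EQ is perpendicular to QU, so QU runs at 119.3°; with |QU| = 24.3, U = (1.123, 37.10). ∠QUM = 139.3° gives UM at 160.0° from the x-axis; with |UM| = 17.6, M = (-15.42, 43.12). Then |JM| = |M − J| = 45.79.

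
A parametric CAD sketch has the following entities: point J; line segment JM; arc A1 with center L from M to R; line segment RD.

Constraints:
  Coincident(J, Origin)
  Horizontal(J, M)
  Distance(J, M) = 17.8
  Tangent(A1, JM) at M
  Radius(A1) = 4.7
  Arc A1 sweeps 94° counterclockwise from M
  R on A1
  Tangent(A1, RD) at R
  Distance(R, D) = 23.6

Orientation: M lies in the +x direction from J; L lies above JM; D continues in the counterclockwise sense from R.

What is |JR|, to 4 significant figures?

23.04

A1 meets JM tangentially, so LM is at right angles to JM, so L = M + (0, 4.7) = (17.80, 4.700). On A1, M sits at bearing -90° from L; a 94° counterclockwise sweep puts R at bearing 4°, so R = L + 4.7·(cos 4°, sin 4°) = (22.49, 5.028). Then |JR| = |R − J| = 23.04.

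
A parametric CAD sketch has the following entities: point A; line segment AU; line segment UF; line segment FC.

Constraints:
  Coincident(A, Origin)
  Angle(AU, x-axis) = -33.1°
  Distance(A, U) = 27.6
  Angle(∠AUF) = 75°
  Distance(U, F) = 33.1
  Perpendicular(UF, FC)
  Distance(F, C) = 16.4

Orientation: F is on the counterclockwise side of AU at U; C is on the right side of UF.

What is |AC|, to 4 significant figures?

50.28

A is at the origin; AU runs at -33.1° with length 27.6, so U = 27.6·(cos -33.1°, sin -33.1°) = (23.12, -15.07). ∠AUF = 75.0°, so UF runs at -33.1° + (180° − 75.0°) = 71.90° from the x-axis; with |UF| = 33.1, F = U + 33.1·(cos 71.90°, sin 71.90°) = (33.40, 16.39). UF is perpendicular to FC; with |FC| = 16.4 on the right of UF, C = F + 16.4·(0.9505, -0.3107) = (48.99, 11.29). Then |AC| = |C − A| = 50.28.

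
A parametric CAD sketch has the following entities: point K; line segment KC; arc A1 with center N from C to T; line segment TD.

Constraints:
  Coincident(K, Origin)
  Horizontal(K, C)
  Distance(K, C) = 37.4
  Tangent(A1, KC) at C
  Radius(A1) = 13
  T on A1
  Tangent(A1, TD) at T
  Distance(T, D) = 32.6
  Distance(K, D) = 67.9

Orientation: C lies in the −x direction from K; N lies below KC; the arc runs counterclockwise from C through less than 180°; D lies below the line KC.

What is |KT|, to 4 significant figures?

52.06

K is at the origin; K and C share the same y with |KC| = 37.4 and C on the −x side, so C = (-37.40, 0.000). Tangency of A1 to KC means the radius NC is perpendicular to KC, so N = C + (0, -13) = (-37.40, -13.00). Since NT ⟂ TD (tangency), |ND| = √(13.0² + 32.6²) = 35.10 regardless of where T sits on A1. So D lies on both circle(K, 67.9) and circle(N, 35.10); the below-KC intersection is D = (-50.26, -45.66). T is the foot of the tangent from D: T = (-50.40, -13.06).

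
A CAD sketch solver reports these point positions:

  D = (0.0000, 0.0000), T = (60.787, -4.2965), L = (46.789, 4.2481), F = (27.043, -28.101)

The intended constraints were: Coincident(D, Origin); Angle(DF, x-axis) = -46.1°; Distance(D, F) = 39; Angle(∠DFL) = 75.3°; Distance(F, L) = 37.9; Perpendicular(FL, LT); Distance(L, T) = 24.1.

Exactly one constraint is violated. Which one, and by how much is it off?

Distance(L, T) = 24.1 — off by 7.70.

D = (0.00, 0.00) ✓; DF at -46.10° ✓; |DF| = 39.00 ✓; ∠DFL = 75.30° ✓; |FL| = 37.90 ✓; ∠(FL, LT) = 90.00° ✓; |LT| = 16.40 ✗.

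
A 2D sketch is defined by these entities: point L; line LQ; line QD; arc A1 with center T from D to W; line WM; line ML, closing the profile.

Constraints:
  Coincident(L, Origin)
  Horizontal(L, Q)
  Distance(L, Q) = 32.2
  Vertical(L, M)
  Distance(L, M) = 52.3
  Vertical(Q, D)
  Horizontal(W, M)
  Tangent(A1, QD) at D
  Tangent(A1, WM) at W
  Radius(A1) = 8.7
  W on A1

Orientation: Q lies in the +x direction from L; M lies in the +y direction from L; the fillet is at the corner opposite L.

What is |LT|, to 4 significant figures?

49.53

L is at the origin; LQ is horizontal with |LQ| = 32.2 and Q on the +x side, so Q = (32.20, 0.000). L and M share the same x with |LM| = 52.3 and M on the +y side, so M = (0.000, 52.30). The virtual corner opposite L is at (32.20, 52.30). Tangency of A1 to QD means the radius TD is perpendicular to QD and the tangent condition forces TW to be normal to WM, with radius 8.7, so the center T sits 8.7 in from both sides at T = (23.50, 43.60). Then |LT| = |T − L| = 49.53.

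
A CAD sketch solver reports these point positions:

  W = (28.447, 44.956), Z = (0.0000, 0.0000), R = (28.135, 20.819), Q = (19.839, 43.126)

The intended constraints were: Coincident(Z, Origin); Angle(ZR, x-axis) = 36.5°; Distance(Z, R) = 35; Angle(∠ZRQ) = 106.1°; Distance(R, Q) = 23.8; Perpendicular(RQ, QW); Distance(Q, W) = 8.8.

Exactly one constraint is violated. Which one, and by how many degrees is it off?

Perpendicular(RQ, QW) — off by 8.40°.

Z = (0.00, 0.00) ✓; ZR at 36.50° ✓; |ZR| = 35.00 ✓; ∠ZRQ = 106.1° ✓; |RQ| = 23.80 ✓; ∠(RQ, QW) = 98.40° ✗; |QW| = 8.800 ✓.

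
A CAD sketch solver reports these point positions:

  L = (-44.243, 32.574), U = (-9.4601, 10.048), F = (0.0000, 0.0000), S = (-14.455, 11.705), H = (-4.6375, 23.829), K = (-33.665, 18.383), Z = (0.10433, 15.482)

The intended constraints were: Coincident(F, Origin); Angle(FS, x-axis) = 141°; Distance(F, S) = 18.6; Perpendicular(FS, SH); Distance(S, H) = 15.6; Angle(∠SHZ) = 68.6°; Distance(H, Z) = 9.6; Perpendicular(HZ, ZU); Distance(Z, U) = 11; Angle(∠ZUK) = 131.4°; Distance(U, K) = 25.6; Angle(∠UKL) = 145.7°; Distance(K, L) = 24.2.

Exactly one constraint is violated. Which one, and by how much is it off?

Distance(K, L) = 24.2 — off by 6.50.

F = (0.00, 0.00) ✓; FS at 141.0° ✓; |FS| = 18.60 ✓; ∠(FS, SH) = 90.00° ✓; |SH| = 15.60 ✓; ∠SHZ = 68.60° ✓; |HZ| = 9.600 ✓; ∠(HZ, ZU) = 90.00° ✓; |ZU| = 11.00 ✓; ∠ZUK = 131.4° ✓; |UK| = 25.60 ✓; ∠UKL = 145.7° ✓; |KL| = 17.70 ✗.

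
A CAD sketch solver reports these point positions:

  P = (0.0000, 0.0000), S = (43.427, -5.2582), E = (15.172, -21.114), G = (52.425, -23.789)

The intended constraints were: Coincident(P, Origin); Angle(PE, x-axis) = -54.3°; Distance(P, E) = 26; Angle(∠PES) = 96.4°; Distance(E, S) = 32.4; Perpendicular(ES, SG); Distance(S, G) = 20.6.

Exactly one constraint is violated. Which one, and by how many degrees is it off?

Perpendicular(ES, SG) — off by 3.40°.

P = (0.00, 0.00) ✓; PE at -54.30° ✓; |PE| = 26.00 ✓; ∠PES = 96.40° ✓; |ES| = 32.40 ✓; ∠(ES, SG) = 93.40° ✗; |SG| = 20.60 ✓.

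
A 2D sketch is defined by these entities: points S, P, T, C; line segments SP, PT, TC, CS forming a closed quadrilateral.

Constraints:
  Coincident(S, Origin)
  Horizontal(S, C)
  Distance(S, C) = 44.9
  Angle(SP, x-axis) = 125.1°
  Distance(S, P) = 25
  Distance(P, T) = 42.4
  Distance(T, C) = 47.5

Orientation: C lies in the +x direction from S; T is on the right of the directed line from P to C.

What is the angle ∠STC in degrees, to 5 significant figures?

70.548°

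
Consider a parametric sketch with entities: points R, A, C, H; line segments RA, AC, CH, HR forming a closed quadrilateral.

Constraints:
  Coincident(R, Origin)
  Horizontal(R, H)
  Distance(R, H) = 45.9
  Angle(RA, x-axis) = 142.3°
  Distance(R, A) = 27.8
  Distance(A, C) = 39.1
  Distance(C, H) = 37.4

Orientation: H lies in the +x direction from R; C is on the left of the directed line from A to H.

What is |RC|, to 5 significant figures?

28.566

Checks: R = (0.00, 0.00) ✓; |AC| = 39.10 ✓; |CH| = 37.40 ✓.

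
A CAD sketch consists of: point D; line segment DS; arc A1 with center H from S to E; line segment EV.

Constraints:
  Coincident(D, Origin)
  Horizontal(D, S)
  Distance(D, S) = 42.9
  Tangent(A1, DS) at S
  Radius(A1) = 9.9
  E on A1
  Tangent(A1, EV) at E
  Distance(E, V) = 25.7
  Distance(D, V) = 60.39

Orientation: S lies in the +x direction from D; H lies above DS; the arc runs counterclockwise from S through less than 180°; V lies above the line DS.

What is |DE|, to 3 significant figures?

53.9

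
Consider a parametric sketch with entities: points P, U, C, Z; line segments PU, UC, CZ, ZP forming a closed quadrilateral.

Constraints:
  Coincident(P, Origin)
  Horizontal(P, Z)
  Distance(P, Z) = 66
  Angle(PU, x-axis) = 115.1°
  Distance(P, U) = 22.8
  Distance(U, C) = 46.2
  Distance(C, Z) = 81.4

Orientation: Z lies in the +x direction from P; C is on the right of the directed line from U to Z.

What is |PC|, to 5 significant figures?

27.912

P is at the origin; P and Z share the same y with |PZ| = 66.0 and Z in +x, so Z = (66.0, 0). PU runs at 115.1° with |PU| = 22.8, so U = (-9.6717, 20.647). C is determined by |UC| = 46.2 and |CZ| = 81.4 together: it lies at the intersection of circle(U, 46.2) and circle(Z, 81.4). With |UZ| = 78.438, the foot of the radical line on UZ is 10.588 from U and the perpendicular offset is √(46.2² − 10.588²) = 44.970. Taking the right-of-UZ solution: C = (-11.295, -25.525).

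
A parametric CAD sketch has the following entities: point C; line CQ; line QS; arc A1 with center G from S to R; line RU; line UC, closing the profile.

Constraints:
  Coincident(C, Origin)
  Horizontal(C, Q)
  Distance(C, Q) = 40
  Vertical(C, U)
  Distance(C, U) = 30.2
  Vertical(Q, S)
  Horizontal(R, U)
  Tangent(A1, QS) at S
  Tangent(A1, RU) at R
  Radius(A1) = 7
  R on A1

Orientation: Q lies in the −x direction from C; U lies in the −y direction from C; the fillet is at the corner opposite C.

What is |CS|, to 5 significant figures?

46.241

C is at the origin; CQ is horizontal with |CQ| = 40.0 and Q on the −x side, so Q = (-40.000, 0.0000). C and U share the same x with |CU| = 30.2 and U on the −y side, so U = (0.0000, -30.200). The virtual corner opposite C is at (-40.000, -30.200). Tangency of A1 to QS means the radius GS is perpendicular to QS and the tangent condition forces GR to be normal to RU, with radius 7.0, so the center G sits 7.0 in from both sides at G = (-33.000, -23.200). That places the tangent points at S = (-40.000, -23.200) on QS and R = (-33.000, -30.200) on RU. Then |CS| = |S − C| = 46.241.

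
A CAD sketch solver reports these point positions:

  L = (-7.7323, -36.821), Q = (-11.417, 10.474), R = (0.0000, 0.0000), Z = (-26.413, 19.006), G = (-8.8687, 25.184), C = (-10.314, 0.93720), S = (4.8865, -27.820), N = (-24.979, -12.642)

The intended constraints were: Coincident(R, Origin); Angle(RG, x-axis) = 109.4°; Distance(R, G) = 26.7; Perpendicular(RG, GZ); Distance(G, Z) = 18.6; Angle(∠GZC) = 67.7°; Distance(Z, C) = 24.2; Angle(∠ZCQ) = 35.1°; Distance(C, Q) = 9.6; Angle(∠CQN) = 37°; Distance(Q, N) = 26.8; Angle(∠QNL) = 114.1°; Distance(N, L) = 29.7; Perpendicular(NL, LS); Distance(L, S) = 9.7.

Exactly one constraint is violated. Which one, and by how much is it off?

Distance(L, S) = 9.7 — off by 5.80.

R = (0.00, 0.00) ✓; RG at 109.4° ✓; |RG| = 26.70 ✓; ∠(RG, GZ) = 90.00° ✓; |GZ| = 18.60 ✓; ∠GZC = 67.70° ✓; |ZC| = 24.20 ✓; ∠ZCQ = 35.10° ✓; |CQ| = 9.600 ✓; ∠CQN = 37.00° ✓; |QN| = 26.80 ✓; ∠QNL = 114.1° ✓; |NL| = 29.70 ✓; ∠(NL, LS) = 90.00° ✓; |LS| = 15.50 ✗.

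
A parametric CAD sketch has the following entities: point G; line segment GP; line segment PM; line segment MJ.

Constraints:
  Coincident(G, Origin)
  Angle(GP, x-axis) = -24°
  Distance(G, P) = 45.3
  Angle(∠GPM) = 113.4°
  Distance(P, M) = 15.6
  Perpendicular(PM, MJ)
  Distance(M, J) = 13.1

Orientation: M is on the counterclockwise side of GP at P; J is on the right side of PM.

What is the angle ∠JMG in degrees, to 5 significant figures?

141.06°

∠GPM = 113.4°, so PM runs at -24.0° + (180° − 113.4°) = 42.600° from the x-axis; with |PM| = 15.6, M = P + 15.6·(cos 42.600°, sin 42.600°) = (52.867, -7.8659). The perpendicularity gives MJ at right angles to PM; with |MJ| = 13.1 on the right of PM, J = M + 13.1·(0.67688, -0.73610) = (61.734, -17.509). Then cos ∠JMG = MJ·MG / (|MJ||MG|), giving 141.06°.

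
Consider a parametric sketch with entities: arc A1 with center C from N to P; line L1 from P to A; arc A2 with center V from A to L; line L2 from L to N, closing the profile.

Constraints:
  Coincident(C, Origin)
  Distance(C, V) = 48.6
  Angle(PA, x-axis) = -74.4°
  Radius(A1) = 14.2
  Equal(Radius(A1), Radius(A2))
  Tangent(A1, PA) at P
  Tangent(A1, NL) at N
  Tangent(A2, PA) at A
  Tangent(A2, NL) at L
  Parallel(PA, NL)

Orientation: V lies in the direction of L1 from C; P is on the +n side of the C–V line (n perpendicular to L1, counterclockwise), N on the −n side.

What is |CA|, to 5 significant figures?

50.632

Tangency of A1 to both parallel lines with radius 14.2 puts P and N at C ± 14.2·n: P = (13.677, 3.8187), N = (-13.677, -3.8187). Equal radii place A and L the same way about V: A = V + 14.2·n = (26.746, -42.991), L = V − 14.2·n = (-0.60741, -50.628). Then |CA| = |A − C| = 50.632.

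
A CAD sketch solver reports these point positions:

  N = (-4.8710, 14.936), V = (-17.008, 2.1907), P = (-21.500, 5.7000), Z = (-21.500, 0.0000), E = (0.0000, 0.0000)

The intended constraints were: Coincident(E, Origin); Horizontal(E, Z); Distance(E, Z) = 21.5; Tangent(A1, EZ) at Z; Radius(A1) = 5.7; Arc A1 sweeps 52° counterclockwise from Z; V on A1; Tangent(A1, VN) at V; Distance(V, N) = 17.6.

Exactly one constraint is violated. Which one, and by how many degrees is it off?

Tangent(A1, VN) at V — off by 5.60°.

E = (0.00, 0.00) ✓; E.y = 0.00, Z.y = 0.00 ✓; |EZ| = 21.50 ✓; ∠(PZ, ZE) = 90.00° ✓; |PZ| = 5.700 ✓; bearing(P→V) − bearing(P→Z) = 52.00° ✓; |PV| = 5.700 ✓; ∠(PV, VN) = 95.60° ✗; |VN| = 17.60 ✓.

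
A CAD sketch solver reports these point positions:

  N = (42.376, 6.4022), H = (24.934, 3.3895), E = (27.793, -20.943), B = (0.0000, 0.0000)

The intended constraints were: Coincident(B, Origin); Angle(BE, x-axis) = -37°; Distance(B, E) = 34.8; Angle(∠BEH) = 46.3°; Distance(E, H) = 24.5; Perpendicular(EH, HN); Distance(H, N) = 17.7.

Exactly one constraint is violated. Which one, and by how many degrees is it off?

Perpendicular(EH, HN) — off by 3.10°.

B = (0.00, 0.00) ✓; BE at -37.00° ✓; |BE| = 34.80 ✓; ∠BEH = 46.30° ✓; |EH| = 24.50 ✓; ∠(EH, HN) = 86.90° ✗; |HN| = 17.70 ✓.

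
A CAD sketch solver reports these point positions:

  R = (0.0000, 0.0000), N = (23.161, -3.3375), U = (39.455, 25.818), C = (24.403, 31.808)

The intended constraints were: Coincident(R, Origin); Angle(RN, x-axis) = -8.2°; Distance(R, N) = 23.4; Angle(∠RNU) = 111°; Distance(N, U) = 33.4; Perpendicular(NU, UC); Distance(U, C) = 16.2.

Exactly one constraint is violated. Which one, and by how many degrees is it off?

Perpendicular(NU, UC) — off by 7.50°.

R = (0.00, 0.00) ✓; RN at -8.200° ✓; |RN| = 23.40 ✓; ∠RNU = 111.0° ✓; |NU| = 33.40 ✓; ∠(NU, UC) = 97.50° ✗; |UC| = 16.20 ✓.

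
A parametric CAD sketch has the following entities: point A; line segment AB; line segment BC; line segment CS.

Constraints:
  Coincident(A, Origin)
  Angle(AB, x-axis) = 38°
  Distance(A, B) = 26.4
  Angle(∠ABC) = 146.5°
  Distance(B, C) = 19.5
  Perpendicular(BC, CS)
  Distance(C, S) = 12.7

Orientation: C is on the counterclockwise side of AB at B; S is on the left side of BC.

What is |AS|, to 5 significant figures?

41.557

A is at the origin; AB runs at 38.0° with length 26.4, so B = 26.4·(cos 38.0°, sin 38.0°) = (20.803, 16.253). ∠ABC = 146.5°, so BC runs at 38.0° + (180° − 146.5°) = 71.500° from the x-axis; with |BC| = 19.5, C = B + 19.5·(cos 71.500°, sin 71.500°) = (26.991, 34.746). BC ⟂ CS; with |CS| = 12.7 on the left of BC, S = C + 12.7·(-0.94832, 0.31730) = (14.947, 38.776). Then |AS| = |S − A| = 41.557.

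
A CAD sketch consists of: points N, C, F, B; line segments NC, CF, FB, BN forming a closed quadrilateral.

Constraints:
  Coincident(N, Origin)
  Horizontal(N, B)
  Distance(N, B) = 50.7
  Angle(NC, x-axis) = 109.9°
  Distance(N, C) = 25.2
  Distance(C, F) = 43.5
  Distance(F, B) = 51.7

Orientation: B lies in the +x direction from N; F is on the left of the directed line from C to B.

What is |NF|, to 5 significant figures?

54.593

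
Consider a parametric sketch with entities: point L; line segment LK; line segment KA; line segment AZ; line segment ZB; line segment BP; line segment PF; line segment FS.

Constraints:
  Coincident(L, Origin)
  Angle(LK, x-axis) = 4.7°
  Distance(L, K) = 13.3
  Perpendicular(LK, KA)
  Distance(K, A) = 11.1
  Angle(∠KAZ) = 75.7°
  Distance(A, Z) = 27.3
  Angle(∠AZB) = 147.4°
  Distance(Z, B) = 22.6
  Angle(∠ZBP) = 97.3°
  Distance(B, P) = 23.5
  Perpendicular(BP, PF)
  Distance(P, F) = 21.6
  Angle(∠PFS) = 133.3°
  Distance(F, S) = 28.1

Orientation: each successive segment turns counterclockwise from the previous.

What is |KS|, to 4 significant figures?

14.32

The perpendicularity gives PF at right angles to BP, so PF runs at 44.30°; with |PF| = 21.6, F = (4.367, -16.18). ∠PFS = 133.3° gives FS at 91.00° from the x-axis; with |FS| = 28.1, S = (3.876, 11.92). Then |KS| = |S − K| = 14.32.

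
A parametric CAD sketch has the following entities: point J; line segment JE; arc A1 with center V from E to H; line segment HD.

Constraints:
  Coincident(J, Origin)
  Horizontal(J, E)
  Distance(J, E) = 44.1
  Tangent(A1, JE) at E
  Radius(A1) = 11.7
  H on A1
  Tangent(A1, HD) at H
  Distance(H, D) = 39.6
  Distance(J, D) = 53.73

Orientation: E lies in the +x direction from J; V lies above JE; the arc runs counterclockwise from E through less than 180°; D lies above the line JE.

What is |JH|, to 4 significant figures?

56.04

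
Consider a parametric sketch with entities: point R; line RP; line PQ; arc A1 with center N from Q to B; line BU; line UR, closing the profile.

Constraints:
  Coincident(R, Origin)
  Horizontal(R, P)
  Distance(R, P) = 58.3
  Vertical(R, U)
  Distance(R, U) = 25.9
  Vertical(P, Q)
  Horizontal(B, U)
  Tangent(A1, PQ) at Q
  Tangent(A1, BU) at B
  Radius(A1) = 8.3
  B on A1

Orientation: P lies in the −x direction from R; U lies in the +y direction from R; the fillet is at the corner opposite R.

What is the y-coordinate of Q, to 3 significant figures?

17.6

The virtual corner opposite R is at (-58.3, 25.9). The tangent condition forces NQ to be normal to PQ and since A1 is tangent to BU there, NB ⟂ BU, with radius 8.3, so the center N sits 8.3 in from both sides at N = (-50.0, 17.6). That places the tangent points at Q = (-58.3, 17.6) on PQ and B = (-50.0, 25.9) on BU. So Q.y = 17.6.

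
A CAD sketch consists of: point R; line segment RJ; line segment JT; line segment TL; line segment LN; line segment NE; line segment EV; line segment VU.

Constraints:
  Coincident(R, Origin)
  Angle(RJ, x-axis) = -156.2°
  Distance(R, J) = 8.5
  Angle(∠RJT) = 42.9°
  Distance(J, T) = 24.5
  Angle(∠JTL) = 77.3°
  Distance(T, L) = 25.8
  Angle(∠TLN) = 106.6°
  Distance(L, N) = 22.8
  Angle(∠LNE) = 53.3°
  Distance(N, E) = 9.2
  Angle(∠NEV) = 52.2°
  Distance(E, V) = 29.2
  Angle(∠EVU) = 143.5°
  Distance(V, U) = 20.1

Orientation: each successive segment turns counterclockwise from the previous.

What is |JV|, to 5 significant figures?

47.757

R is at the origin; RJ runs at -156.2° with length 8.5, so J = (-7.7772, -3.4301). ∠RJT = 42.9° gives JT at -19.100° from the x-axis; with |JT| = 24.5, T = (15.374, -11.447). ∠JTL = 77.3° gives TL at 83.600° from the x-axis; with |TL| = 25.8, L = (18.250, 14.192). ∠TLN = 106.6° gives LN at 157.00° from the x-axis; with |LN| = 22.8, N = (-2.7375, 23.101). ∠LNE = 53.3° gives NE at -76.300° from the x-axis; with |NE| = 9.2, E = (-0.55861, 14.163). ∠NEV = 52.2° gives EV at 51.500° from the x-axis; with |EV| = 29.2, V = (17.619, 37.015). Then |JV| = |V − J| = 47.757.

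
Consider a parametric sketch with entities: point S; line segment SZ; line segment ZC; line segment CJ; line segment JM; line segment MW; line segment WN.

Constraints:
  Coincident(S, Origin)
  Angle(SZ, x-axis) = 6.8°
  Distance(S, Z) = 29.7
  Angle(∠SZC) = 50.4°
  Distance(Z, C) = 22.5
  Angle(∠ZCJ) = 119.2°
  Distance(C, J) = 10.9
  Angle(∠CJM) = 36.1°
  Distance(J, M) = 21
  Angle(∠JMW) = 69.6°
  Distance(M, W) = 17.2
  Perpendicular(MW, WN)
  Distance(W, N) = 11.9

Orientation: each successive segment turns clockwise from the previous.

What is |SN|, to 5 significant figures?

27.866

S is at the origin; SZ runs at 6.8° with length 29.7, so Z = (29.491, 3.5166). ∠SZC = 50.4° gives ZC at -122.80° from the x-axis; with |ZC| = 22.5, C = (17.303, -15.396). ∠ZCJ = 119.2° gives CJ at 176.40° from the x-axis; with |CJ| = 10.9, J = (6.4241, -14.712). ∠CJM = 36.1° gives JM at 32.500° from the x-axis; with |JM| = 21.0, M = (24.135, -3.4284). ∠JMW = 69.6° gives MW at -77.900° from the x-axis; with |MW| = 17.2, W = (27.741, -20.246). MW ⟂ WN, so WN runs at -167.90°; with |WN| = 11.9, N = (16.105, -22.741). Then |SN| = |N − S| = 27.866.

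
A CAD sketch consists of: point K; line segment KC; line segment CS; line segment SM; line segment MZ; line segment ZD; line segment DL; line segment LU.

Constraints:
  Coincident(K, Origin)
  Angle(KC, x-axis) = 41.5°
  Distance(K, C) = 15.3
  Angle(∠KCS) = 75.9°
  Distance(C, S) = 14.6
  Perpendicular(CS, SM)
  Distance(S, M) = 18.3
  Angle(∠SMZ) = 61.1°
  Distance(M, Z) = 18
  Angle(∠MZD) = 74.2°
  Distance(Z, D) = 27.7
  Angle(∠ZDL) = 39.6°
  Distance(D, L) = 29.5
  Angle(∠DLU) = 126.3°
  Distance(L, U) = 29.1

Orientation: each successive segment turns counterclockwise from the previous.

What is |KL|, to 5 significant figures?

12.778

∠MZD = 74.2° gives ZD at 100.30° from the x-axis; with |ZD| = 27.7, D = (2.0378, 28.815). ∠ZDL = 39.6° gives DL at -119.30° from the x-axis; with |DL| = 29.5, L = (-12.399, 3.0894). Then |KL| = |L − K| = 12.778.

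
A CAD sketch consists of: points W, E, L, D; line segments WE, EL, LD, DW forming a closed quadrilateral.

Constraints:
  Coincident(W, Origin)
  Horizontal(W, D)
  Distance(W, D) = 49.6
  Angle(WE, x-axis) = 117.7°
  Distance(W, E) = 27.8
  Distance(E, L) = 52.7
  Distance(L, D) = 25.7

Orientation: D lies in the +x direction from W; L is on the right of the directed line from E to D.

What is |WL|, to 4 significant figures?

28.31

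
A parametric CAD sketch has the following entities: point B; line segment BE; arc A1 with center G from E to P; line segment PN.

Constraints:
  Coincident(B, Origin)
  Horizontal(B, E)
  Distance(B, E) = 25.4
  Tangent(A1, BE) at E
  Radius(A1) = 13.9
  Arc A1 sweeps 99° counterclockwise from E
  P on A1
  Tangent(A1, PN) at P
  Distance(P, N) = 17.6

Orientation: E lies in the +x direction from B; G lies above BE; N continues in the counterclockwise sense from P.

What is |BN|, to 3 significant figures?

49.4

B is at the origin; B and E share the same y with |BE| = 25.4 and E on the +x side, so E = (25.4, 0.00). Tangency of A1 to BE means the radius GE is perpendicular to BE, so G = E + (0, 13.9) = (25.4, 13.9). On A1, E sits at bearing -90° from G; a 99° counterclockwise sweep puts P at bearing 9°, so P = G + 13.9·(cos 9°, sin 9°) = (39.1, 16.1). A1 meets PN tangentially, so GP is at right angles to PN, so PN runs along (−sin 9°, cos 9°); with |PN| = 17.6, N = (36.4, 33.5). Then |BN| = |N − B| = 49.4.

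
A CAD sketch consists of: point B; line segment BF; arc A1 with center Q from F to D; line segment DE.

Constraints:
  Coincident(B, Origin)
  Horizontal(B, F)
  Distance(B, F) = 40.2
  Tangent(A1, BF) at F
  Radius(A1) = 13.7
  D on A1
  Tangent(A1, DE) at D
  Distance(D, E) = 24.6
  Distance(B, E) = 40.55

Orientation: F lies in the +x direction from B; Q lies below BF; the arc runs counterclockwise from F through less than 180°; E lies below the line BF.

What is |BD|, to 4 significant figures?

28.87

Checks: |BF| = 40.20 ✓; |QD| = 13.70 ✓; ∠(QD, DE) = 90.00° ✓; |DE| = 24.60 ✓; |BE| = 40.55 ✓.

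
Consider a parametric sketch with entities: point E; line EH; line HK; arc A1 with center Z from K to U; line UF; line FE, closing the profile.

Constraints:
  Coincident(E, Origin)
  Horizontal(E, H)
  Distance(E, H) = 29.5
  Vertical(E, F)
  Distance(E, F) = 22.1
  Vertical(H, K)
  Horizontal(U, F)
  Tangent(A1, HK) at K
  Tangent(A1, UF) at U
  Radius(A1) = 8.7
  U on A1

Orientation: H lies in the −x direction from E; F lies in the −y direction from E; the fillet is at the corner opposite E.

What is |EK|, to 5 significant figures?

32.401

E is at the origin; EH is horizontal with |EH| = 29.5 and H on the −x side, so H = (-29.500, 0.0000). E and F share the same x with |EF| = 22.1 and F on the −y side, so F = (0.0000, -22.100). The virtual corner opposite E is at (-29.500, -22.100). Tangency of A1 to HK means the radius ZK is perpendicular to HK and the tangent condition forces ZU to be normal to UF, with radius 8.7, so the center Z sits 8.7 in from both sides at Z = (-20.800, -13.400). That places the tangent points at K = (-29.500, -13.400) on HK and U = (-20.800, -22.100) on UF. Then |EK| = |K − E| = 32.401.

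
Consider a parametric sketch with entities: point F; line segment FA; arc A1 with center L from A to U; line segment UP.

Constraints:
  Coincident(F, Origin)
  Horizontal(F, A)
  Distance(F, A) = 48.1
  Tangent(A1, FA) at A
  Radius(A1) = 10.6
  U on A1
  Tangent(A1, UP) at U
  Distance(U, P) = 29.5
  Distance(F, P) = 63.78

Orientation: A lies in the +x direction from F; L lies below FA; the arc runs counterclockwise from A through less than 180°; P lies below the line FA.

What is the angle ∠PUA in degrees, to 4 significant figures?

125.2°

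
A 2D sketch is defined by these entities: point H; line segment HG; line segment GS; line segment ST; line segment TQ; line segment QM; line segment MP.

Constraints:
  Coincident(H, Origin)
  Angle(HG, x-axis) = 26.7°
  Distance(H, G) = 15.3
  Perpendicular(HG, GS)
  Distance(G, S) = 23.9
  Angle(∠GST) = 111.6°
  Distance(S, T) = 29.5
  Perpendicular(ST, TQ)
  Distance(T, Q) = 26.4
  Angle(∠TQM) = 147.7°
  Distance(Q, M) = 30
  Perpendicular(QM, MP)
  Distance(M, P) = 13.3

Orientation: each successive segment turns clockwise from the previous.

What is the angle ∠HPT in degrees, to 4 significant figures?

20.63°

H is at the origin; HG runs at 26.7° with length 15.3, so G = (13.67, 6.875). HG is perpendicular to GS, so GS runs at -63.30°; with |GS| = 23.9, S = (24.41, -14.48). ∠GST = 111.6° gives ST at -131.7° from the x-axis; with |ST| = 29.5, T = (4.783, -36.50). ST ⟂ TQ, so TQ runs at 138.3°; with |TQ| = 26.4, Q = (-14.93, -18.94). ∠TQM = 147.7° gives QM at 106.0° from the x-axis; with |QM| = 30.0, M = (-23.20, 9.897). QM is perpendicular to MP, so MP runs at 16.00°; with |MP| = 13.3, P = (-10.41, 13.56). Then cos ∠HPT = PH·PT / (|PH||PT|), giving 20.63°.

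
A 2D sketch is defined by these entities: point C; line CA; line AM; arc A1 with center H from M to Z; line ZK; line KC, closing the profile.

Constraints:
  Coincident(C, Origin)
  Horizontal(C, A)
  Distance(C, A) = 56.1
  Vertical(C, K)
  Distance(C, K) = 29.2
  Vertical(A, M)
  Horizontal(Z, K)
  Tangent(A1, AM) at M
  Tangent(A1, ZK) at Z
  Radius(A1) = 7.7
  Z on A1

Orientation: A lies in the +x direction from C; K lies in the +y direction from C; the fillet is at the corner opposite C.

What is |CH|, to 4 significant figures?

52.96

C is at the origin; CA is horizontal with |CA| = 56.1 and A on the +x side, so A = (56.10, 0.000). C and K share the same x with |CK| = 29.2 and K on the +y side, so K = (0.000, 29.20). The virtual corner opposite C is at (56.10, 29.20). Since A1 is tangent to AM there, HM ⟂ AM and the tangent condition forces HZ to be normal to ZK, with radius 7.7, so the center H sits 7.7 in from both sides at H = (48.40, 21.50). Then |CH| = |H − C| = 52.96.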